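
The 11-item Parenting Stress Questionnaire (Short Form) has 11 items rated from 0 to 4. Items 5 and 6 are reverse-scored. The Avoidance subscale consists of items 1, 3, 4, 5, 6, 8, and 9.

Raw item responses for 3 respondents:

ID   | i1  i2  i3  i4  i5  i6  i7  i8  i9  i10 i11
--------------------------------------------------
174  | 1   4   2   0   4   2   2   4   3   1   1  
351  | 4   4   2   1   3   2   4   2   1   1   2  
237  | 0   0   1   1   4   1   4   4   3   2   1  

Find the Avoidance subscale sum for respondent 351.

Respondent 351 raw: 4, 4, 2, 1, 3, 2, 4, 2, 1, 1, 2.
Avoidance items: 1, 3, 4, 5, 6, 8, 9.
Reverse-coded (reversed = (0+4) − raw = 4 − raw):
  item 1: 4
  item 3: 2
  item 4: 1
  item 5: 4 − 3 = 1
  item 6: 4 − 2 = 2
  item 8: 2
  item 9: 1
Sum = 4 + 2 + 1 + 1 + 2 + 2 + 1 = 13

13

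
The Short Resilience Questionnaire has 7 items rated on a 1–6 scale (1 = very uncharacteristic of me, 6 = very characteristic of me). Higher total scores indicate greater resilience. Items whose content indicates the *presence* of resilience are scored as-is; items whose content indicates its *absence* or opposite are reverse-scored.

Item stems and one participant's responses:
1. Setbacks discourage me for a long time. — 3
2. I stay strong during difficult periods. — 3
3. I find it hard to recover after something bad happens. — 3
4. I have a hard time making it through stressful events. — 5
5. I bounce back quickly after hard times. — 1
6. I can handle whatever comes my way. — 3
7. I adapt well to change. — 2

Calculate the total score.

19

Items 1, 3, 4 describe the absence/opposite of resilience → reverse-score.
on a 1–6 scale, reversed = 7 − raw.
  item 1: 7 − 3 = 4
  item 2: 3
  item 3: 7 − 3 = 4
  item 4: 7 − 5 = 2
  item 5: 1
  item 6: 3
  item 7: 2
Total = 4 + 3 + 4 + 2 + 1 + 3 + 2 = 19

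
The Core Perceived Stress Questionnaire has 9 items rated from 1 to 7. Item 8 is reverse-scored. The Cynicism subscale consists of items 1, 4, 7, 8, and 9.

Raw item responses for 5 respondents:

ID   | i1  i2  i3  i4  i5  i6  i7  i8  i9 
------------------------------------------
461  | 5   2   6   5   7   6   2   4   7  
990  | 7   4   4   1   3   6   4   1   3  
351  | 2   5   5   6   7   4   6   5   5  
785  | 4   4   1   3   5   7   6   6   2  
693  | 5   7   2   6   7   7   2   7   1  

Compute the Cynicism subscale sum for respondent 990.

Respondent 990 raw: 7, 4, 4, 1, 3, 6, 4, 1, 3.
Cynicism items: 1, 4, 7, 8, 9.
Reverse-coded (on a 1–7 scale, reversed = 8 − raw):
  item 1: 7
  item 4: 1
  item 7: 4
  item 8: 8 − 1 = 7
  item 9: 3
Sum = 7 + 1 + 4 + 7 + 3 = 22

22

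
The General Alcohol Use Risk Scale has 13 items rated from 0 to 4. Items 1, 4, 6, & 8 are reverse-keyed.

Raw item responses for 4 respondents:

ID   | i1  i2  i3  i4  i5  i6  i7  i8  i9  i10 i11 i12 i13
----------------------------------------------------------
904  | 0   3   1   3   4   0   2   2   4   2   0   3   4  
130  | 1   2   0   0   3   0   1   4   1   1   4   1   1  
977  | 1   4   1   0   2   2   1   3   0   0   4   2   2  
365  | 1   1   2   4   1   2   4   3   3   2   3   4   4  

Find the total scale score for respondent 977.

26

Respondent 977 raw: 1, 4, 1, 0, 2, 2, 1, 3, 0, 0, 4, 2, 2.
Reverse-coded (reverse-coded value = 4 − response):
  item 1: 4 − 1 = 3
  item 2: 4
  item 3: 1
  item 4: 4 − 0 = 4
  item 5: 2
  item 6: 4 − 2 = 2
  item 7: 1
  item 8: 4 − 3 = 1
  item 9: 0
  item 10: 0
  item 11: 4
  item 12: 2
  item 13: 2
Sum = 3 + 4 + 1 + 4 + 2 + 2 + 1 + 1 + 0 + 0 + 4 + 2 + 2 = 26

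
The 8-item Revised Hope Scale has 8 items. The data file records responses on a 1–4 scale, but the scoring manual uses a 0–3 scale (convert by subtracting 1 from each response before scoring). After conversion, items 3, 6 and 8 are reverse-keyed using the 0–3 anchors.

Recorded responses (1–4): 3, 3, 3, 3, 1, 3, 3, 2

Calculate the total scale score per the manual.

Convert to 0–3: 2, 2, 2, 2, 0, 2, 2, 1
Reverse-coded (reverse-coded value = 3 − response):
  item 3: 3 − 2 = 1
  item 6: 3 − 2 = 1
  item 8: 3 − 1 = 2
Scored: 2, 2, 1, 2, 0, 1, 2, 2
Total = 12

12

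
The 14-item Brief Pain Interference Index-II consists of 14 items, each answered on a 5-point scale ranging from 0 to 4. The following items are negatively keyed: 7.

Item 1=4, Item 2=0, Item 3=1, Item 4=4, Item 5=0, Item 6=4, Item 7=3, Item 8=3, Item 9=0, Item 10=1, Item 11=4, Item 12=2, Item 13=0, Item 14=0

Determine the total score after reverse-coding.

24

Reversing item 7 with 4 − raw:
Total = 4 + 0 + 1 + 4 + 0 + 4 + (4−3) + 3 + 0 + 1 + 4 + 2 + 0 + 0
      = 4 + 0 + 1 + 4 + 0 + 4 + 1 + 3 + 0 + 1 + 4 + 2 + 0 + 0 = 24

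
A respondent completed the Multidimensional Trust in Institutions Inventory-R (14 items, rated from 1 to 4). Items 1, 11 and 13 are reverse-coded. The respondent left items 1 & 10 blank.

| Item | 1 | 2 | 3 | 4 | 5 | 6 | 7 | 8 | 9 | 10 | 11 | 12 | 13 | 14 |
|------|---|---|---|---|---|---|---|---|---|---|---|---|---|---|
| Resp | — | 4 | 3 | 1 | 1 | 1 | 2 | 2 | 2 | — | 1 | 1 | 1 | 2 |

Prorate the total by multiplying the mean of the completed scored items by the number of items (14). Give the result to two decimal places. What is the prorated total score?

31.50

Reverse-coded (reverse-coded value = 5 − response):
  item 11: 5 − 1 = 4
  item 13: 5 − 1 = 4
Completed scored items (12 of 14): 4, 3, 1, 1, 1, 2, 2, 2, 4, 1, 4, 2; sum = 27.
Person mean = 27 / 12 ≈ 2.2500
Prorated total = (27 / 12) × 14 = 31.50 (to 2 dp)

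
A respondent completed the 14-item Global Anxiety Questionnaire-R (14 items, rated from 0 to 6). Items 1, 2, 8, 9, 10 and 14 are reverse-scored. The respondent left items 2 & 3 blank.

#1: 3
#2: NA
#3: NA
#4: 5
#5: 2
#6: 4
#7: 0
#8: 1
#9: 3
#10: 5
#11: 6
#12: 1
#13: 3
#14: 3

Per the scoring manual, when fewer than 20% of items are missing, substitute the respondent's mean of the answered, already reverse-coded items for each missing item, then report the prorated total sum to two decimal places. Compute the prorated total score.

Reverse-coded (on a 0–6 scale, reversed = 6 − raw):
  item 1: 6 − 3 = 3
  item 8: 6 − 1 = 5
  item 9: 6 − 3 = 3
  item 10: 6 − 5 = 1
  item 14: 6 − 3 = 3
Completed scored items (12 of 14): 3, 5, 2, 4, 0, 5, 3, 1, 6, 1, 3, 3; sum = 36.
Person mean = 36 / 12 ≈ 3.0000
Prorated total = (36 / 12) × 14 = 42.00 (to 2 dp)

42.00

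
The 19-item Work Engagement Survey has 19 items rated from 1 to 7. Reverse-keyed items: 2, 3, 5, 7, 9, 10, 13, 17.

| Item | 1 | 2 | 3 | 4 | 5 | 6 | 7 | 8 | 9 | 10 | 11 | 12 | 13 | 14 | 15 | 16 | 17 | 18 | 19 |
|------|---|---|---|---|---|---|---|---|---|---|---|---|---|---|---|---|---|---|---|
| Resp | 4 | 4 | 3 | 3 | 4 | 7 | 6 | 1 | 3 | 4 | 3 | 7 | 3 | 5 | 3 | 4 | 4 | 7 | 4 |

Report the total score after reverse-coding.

81

Reverse-keyed items use 8 − raw:
  item 2: 8 − 4 = 4
  item 3: 8 − 3 = 5
  item 5: 8 − 4 = 4
  item 7: 8 − 6 = 2
  item 9: 8 − 3 = 5
  item 10: 8 − 4 = 4
  item 13: 8 − 3 = 5
  item 17: 8 − 4 = 4
Scored responses: 4, 4, 5, 3, 4, 7, 2, 1, 5, 4, 3, 7, 5, 5, 3, 4, 4, 7, 4
Total = 4 + 4 + 5 + 3 + 4 + 7 + 2 + 1 + 5 + 4 + 3 + 7 + 5 + 5 + 3 + 4 + 4 + 7 + 4 = 81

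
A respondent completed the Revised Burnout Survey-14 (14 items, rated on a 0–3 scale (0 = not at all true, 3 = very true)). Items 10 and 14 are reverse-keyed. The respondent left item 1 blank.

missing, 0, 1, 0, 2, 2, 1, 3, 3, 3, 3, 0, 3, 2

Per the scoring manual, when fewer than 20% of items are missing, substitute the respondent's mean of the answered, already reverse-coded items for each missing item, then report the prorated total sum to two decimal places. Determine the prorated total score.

Reverse-coded (reversed = (0+3) − raw = 3 − raw):
  item 10: 3 − 3 = 0
  item 14: 3 − 2 = 1
Completed scored items (13 of 14): 0, 1, 0, 2, 2, 1, 3, 3, 0, 3, 0, 3, 1; sum = 19.
Person mean = 19 / 13 ≈ 1.4615
Prorated total = (19 / 13) × 14 = 20.46 (to 2 dp)

20.46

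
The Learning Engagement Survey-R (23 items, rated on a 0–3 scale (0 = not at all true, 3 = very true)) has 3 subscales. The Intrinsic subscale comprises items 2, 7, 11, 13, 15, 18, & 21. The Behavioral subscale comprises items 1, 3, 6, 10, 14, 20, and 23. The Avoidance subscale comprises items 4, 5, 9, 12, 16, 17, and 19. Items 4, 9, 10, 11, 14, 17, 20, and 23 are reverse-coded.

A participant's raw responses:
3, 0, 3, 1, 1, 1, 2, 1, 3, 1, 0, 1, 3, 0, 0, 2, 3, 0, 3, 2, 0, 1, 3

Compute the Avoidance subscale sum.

9

Avoidance items: 4, 5, 9, 12, 16, 17, 19.
Of these, items 4, 9, & 17 are reverse-coded; reversed = (0+3) − raw = 3 − raw.
  item 4: 3 − 1 = 2
  item 5: 1
  item 9: 3 − 3 = 0
  item 12: 1
  item 16: 2
  item 17: 3 − 3 = 0
  item 19: 3
Sum = 2 + 1 + 0 + 1 + 2 + 0 + 3 = 9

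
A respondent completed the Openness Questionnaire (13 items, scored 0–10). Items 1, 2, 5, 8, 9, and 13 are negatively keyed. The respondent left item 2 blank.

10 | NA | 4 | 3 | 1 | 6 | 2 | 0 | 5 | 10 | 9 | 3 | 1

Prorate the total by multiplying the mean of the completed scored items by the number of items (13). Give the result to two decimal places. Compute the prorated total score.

75.83

Reverse-coded (on a 0–10 scale, reversed = 10 − raw):
  item 1: 10 − 10 = 0
  item 5: 10 − 1 = 9
  item 8: 10 − 0 = 10
  item 9: 10 − 5 = 5
  item 13: 10 − 1 = 9
Completed scored items (12 of 13): 0, 4, 3, 9, 6, 2, 10, 5, 10, 9, 3, 9; sum = 70.
Person mean = 70 / 12 ≈ 5.8333
Prorated total = (70 / 12) × 13 = 75.83 (to 2 dp)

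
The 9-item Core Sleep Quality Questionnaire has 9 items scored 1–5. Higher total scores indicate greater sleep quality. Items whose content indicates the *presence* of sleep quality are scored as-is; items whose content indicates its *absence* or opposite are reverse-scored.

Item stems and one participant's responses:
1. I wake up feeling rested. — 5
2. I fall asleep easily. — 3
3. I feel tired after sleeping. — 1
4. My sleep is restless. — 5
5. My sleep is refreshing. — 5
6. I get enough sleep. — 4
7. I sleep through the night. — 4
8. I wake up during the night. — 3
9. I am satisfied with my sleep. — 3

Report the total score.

33

Items 3, 4, 8 describe the absence/opposite of sleep quality → reverse-score.
reversed = (1+5) − raw = 6 − raw.
  item 1: 5
  item 2: 3
  item 3: 6 − 1 = 5
  item 4: 6 − 5 = 1
  item 5: 5
  item 6: 4
  item 7: 4
  item 8: 6 − 3 = 3
  item 9: 3
Total = 5 + 3 + 5 + 1 + 5 + 4 + 4 + 3 + 3 = 33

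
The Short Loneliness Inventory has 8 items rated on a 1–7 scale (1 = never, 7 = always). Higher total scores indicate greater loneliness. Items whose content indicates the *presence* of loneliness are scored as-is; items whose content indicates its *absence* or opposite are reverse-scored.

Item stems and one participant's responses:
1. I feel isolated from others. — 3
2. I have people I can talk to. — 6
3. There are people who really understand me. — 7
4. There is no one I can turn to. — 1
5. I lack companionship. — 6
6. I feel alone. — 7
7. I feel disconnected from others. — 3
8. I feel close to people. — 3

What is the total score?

28

Items 2, 3, 8 describe the absence/opposite of loneliness → reverse-score.
reverse-coded value = 8 − response.
  item 1: 3
  item 2: 8 − 6 = 2
  item 3: 8 − 7 = 1
  item 4: 1
  item 5: 6
  item 6: 7
  item 7: 3
  item 8: 8 − 3 = 5
Total = 3 + 2 + 1 + 1 + 6 + 7 + 3 + 5 = 28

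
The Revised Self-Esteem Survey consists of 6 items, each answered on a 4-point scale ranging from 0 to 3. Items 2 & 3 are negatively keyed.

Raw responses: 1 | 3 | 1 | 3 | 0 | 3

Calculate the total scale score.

Reversing items 2 and 3 with 3 − raw:
Total = 1 + (3−3) + (3−1) + 3 + 0 + 3
      = 1 + 0 + 2 + 3 + 0 + 3 = 9

9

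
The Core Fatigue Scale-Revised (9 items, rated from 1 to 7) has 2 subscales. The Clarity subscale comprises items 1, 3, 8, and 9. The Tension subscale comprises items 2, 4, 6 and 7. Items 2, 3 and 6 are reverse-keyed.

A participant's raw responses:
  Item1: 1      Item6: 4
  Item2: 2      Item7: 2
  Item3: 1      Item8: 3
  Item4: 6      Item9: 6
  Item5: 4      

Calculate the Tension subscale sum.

Tension items: 2, 4, 6, 7.
Of these, items 2 and 6 are reverse-keyed; reverse-coded value = 8 − response.
  item 2: 8 − 2 = 6
  item 4: 6
  item 6: 8 − 4 = 4
  item 7: 2
Sum = 6 + 6 + 4 + 2 = 18

18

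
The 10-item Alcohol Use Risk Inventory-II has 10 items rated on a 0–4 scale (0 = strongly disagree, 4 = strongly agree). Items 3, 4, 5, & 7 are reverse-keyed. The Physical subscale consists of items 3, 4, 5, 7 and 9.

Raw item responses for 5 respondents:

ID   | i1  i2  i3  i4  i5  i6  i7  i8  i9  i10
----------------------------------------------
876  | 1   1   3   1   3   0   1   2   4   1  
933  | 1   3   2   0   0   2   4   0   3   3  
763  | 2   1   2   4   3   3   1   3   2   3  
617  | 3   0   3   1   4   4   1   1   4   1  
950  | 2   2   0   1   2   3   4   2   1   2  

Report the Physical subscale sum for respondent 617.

11

Respondent 617 raw: 3, 0, 3, 1, 4, 4, 1, 1, 4, 1.
Physical items: 3, 4, 5, 7, 9.
Reverse-coded (on a 0–4 scale, reversed = 4 − raw):
  item 3: 4 − 3 = 1
  item 4: 4 − 1 = 3
  item 5: 4 − 4 = 0
  item 7: 4 − 1 = 3
  item 9: 4
Sum = 1 + 3 + 0 + 3 + 4 = 11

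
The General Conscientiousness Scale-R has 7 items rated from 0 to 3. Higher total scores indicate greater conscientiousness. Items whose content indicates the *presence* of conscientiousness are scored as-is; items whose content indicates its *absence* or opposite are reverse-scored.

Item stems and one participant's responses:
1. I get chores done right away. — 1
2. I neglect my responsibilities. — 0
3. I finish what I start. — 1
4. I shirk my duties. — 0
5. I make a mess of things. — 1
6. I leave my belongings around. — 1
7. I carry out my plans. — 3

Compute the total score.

Items 2, 4, 5, 6 describe the absence/opposite of conscientiousness → reverse-score.
reverse-coded value = 3 − response.
  item 1: 1
  item 2: 3 − 0 = 3
  item 3: 1
  item 4: 3 − 0 = 3
  item 5: 3 − 1 = 2
  item 6: 3 − 1 = 2
  item 7: 3
Total = 1 + 3 + 1 + 3 + 2 + 2 + 3 = 15

15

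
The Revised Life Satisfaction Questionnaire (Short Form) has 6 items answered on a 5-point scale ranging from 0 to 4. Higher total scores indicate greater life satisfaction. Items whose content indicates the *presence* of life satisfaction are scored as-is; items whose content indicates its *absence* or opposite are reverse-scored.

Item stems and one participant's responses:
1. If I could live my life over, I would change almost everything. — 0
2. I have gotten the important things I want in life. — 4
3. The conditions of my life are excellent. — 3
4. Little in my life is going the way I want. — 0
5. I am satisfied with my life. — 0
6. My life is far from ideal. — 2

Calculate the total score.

Items 1, 4, 6 describe the absence/opposite of life satisfaction → reverse-score.
on a 0–4 scale, reversed = 4 − raw.
  item 1: 4 − 0 = 4
  item 2: 4
  item 3: 3
  item 4: 4 − 0 = 4
  item 5: 0
  item 6: 4 − 2 = 2
Total = 4 + 4 + 3 + 4 + 0 + 2 = 17

17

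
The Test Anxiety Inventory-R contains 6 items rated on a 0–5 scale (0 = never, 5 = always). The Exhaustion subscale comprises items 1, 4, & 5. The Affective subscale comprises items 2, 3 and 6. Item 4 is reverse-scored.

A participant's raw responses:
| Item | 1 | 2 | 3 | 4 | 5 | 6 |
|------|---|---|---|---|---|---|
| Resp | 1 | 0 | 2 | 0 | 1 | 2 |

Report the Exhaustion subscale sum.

7

Exhaustion items: 1, 4, 5.
Of these, item 4 is reverse-scored; reversed = (0+5) − raw = 5 − raw.
  item 1: 1
  item 4: 5 − 0 = 5
  item 5: 1
Sum = 1 + 5 + 1 = 7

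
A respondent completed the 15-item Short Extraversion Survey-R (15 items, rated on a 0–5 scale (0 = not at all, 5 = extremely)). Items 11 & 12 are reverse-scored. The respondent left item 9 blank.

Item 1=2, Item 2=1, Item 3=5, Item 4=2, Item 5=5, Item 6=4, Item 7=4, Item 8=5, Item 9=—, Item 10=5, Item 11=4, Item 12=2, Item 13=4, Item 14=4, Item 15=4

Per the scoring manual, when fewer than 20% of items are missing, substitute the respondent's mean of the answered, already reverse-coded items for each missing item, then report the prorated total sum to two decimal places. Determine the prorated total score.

Reverse-coded (on a 0–5 scale, reversed = 5 − raw):
  item 11: 5 − 4 = 1
  item 12: 5 − 2 = 3
Completed scored items (14 of 15): 2, 1, 5, 2, 5, 4, 4, 5, 5, 1, 3, 4, 4, 4; sum = 49.
Person mean = 49 / 14 ≈ 3.5000
Prorated total = (49 / 14) × 15 = 52.50 (to 2 dp)

52.50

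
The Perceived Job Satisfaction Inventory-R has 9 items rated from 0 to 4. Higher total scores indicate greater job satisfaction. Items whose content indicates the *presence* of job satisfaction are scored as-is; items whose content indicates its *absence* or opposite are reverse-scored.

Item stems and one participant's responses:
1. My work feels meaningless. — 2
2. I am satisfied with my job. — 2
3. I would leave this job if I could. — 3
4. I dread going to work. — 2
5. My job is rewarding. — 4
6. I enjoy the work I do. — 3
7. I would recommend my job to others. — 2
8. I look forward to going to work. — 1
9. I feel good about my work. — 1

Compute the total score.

18

Items 1, 3, 4 describe the absence/opposite of job satisfaction → reverse-score.
on a 0–4 scale, reversed = 4 − raw.
  item 1: 4 − 2 = 2
  item 2: 2
  item 3: 4 − 3 = 1
  item 4: 4 − 2 = 2
  item 5: 4
  item 6: 3
  item 7: 2
  item 8: 1
  item 9: 1
Total = 2 + 2 + 1 + 2 + 4 + 3 + 2 + 1 + 1 = 18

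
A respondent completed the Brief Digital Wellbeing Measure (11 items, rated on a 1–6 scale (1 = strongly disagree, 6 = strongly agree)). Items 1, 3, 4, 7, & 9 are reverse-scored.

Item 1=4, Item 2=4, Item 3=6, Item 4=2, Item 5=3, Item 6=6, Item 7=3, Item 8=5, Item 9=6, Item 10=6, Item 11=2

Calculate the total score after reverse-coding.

Reverse-coded items (reverse-coded value = 7 − response):
  item 1: 7 − 4 = 3
  item 3: 7 − 6 = 1
  item 4: 7 − 2 = 5
  item 7: 7 − 3 = 4
  item 9: 7 − 6 = 1
Scored items: 3, 4, 1, 5, 3, 6, 4, 5, 1, 6, 2
Total = 3 + 4 + 1 + 5 + 3 + 6 + 4 + 5 + 1 + 6 + 2 = 40

40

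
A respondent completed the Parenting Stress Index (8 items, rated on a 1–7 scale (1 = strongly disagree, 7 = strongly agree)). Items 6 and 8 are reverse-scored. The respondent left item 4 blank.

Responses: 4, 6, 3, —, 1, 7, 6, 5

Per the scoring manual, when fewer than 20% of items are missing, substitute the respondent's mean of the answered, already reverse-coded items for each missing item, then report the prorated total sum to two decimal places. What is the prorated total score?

Reverse-coded (reversed = (1+7) − raw = 8 − raw):
  item 6: 8 − 7 = 1
  item 8: 8 − 5 = 3
Completed scored items (7 of 8): 4, 6, 3, 1, 1, 6, 3; sum = 24.
Person mean = 24 / 7 ≈ 3.4286
Prorated total = (24 / 7) × 8 = 27.43 (to 2 dp)

27.43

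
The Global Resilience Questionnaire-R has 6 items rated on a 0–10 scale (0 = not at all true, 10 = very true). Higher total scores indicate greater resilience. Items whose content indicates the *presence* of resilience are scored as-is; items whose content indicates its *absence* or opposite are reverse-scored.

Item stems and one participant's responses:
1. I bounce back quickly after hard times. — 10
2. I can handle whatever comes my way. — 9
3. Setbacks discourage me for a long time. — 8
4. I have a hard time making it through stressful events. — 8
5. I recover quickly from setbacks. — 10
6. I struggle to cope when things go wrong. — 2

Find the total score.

Items 3, 4, 6 describe the absence/opposite of resilience → reverse-score.
reverse-coded value = 10 − response.
  item 1: 10
  item 2: 9
  item 3: 10 − 8 = 2
  item 4: 10 − 8 = 2
  item 5: 10
  item 6: 10 − 2 = 8
Total = 10 + 9 + 2 + 2 + 10 + 8 = 41

41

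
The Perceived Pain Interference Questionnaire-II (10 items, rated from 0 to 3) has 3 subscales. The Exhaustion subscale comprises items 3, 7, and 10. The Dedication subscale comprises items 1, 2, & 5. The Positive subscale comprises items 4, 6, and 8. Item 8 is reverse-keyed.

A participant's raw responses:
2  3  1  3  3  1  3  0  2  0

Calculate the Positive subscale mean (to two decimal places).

Positive items: 4, 6, 8.
Of these, item 8 is reverse-keyed; reverse-coded value = 3 − response.
  item 4: 3
  item 6: 1
  item 8: 3 − 0 = 3
Sum = 3 + 1 + 3 = 7
Mean = 7 / 3 = 2.33

2.33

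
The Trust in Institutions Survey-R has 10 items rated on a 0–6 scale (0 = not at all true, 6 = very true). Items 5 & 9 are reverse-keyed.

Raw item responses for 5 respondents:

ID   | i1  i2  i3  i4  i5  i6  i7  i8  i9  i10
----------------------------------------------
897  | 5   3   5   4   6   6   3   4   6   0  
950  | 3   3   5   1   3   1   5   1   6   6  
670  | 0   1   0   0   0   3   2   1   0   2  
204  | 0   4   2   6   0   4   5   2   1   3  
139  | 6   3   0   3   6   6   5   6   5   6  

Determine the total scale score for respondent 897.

30

Respondent 897 raw: 5, 3, 5, 4, 6, 6, 3, 4, 6, 0.
Reverse-coded (reverse-coded value = 6 − response):
  item 1: 5
  item 2: 3
  item 3: 5
  item 4: 4
  item 5: 6 − 6 = 0
  item 6: 6
  item 7: 3
  item 8: 4
  item 9: 6 − 6 = 0
  item 10: 0
Sum = 5 + 3 + 5 + 4 + 0 + 6 + 3 + 4 + 0 + 0 = 30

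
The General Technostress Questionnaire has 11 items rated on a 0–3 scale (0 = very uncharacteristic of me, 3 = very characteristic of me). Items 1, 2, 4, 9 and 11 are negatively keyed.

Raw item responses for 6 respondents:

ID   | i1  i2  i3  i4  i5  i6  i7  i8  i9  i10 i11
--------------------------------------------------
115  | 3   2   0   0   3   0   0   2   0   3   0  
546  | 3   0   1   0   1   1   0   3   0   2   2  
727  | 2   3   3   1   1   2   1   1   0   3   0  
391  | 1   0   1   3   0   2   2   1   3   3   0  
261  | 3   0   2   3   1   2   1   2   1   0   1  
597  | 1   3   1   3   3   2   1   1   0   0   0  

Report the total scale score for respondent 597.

Respondent 597 raw: 1, 3, 1, 3, 3, 2, 1, 1, 0, 0, 0.
Reverse-coded (reverse-coded value = 3 − response):
  item 1: 3 − 1 = 2
  item 2: 3 − 3 = 0
  item 3: 1
  item 4: 3 − 3 = 0
  item 5: 3
  item 6: 2
  item 7: 1
  item 8: 1
  item 9: 3 − 0 = 3
  item 10: 0
  item 11: 3 − 0 = 3
Sum = 2 + 0 + 1 + 0 + 3 + 2 + 1 + 1 + 3 + 0 + 3 = 16

16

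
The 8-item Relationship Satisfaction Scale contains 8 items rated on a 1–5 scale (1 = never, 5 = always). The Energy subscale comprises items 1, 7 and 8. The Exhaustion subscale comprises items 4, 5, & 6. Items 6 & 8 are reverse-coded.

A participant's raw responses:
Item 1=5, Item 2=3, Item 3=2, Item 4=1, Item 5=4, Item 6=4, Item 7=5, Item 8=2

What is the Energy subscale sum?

Energy items: 1, 7, 8.
Of these, item 8 is reverse-coded; on a 1–5 scale, reversed = 6 − raw.
  item 1: 5
  item 7: 5
  item 8: 6 − 2 = 4
Sum = 5 + 5 + 4 = 14

14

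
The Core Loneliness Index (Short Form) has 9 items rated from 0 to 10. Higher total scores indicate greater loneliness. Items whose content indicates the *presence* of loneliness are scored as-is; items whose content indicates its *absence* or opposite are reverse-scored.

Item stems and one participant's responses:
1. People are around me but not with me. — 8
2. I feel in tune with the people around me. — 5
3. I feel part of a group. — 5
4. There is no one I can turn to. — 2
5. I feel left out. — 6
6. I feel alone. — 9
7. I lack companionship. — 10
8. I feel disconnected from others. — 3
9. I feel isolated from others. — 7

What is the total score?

55

Items 2, 3 describe the absence/opposite of loneliness → reverse-score.
on a 0–10 scale, reversed = 10 − raw.
  item 1: 8
  item 2: 10 − 5 = 5
  item 3: 10 − 5 = 5
  item 4: 2
  item 5: 6
  item 6: 9
  item 7: 10
  item 8: 3
  item 9: 7
Total = 8 + 5 + 5 + 2 + 6 + 9 + 10 + 3 + 7 = 55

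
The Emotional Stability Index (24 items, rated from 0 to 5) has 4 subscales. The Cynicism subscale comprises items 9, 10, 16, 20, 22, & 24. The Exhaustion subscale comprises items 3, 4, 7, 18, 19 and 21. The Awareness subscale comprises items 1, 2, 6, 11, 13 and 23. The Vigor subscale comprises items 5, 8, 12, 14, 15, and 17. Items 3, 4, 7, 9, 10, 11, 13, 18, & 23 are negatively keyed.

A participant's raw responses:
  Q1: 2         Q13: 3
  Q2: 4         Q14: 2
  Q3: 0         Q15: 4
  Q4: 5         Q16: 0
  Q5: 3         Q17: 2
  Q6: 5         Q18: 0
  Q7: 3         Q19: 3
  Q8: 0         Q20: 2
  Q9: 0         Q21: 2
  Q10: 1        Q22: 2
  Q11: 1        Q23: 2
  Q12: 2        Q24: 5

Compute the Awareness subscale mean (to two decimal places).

3.33

Awareness items: 1, 2, 6, 11, 13, 23.
Of these, items 11, 13, and 23 are negatively keyed; reversed = (0+5) − raw = 5 − raw.
  item 1: 2
  item 2: 4
  item 6: 5
  item 11: 5 − 1 = 4
  item 13: 5 − 3 = 2
  item 23: 5 − 2 = 3
Sum = 2 + 4 + 5 + 4 + 2 + 3 = 20
Mean = 20 / 6 = 3.33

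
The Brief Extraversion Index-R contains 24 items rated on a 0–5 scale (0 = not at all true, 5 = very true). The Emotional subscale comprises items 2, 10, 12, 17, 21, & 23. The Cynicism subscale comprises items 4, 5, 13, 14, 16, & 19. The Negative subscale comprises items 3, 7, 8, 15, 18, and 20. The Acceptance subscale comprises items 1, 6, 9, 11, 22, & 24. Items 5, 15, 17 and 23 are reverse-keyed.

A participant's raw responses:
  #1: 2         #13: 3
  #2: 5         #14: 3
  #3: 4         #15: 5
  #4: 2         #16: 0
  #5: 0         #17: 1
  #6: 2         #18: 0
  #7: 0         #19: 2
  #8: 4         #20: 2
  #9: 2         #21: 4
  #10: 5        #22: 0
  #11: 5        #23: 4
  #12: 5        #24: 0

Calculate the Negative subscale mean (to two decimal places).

1.67

Negative items: 3, 7, 8, 15, 18, 20.
Of these, item 15 is reverse-keyed; on a 0–5 scale, reversed = 5 − raw.
  item 3: 4
  item 7: 0
  item 8: 4
  item 15: 5 − 5 = 0
  item 18: 0
  item 20: 2
Sum = 4 + 0 + 4 + 0 + 0 + 2 = 10
Mean = 10 / 6 = 1.67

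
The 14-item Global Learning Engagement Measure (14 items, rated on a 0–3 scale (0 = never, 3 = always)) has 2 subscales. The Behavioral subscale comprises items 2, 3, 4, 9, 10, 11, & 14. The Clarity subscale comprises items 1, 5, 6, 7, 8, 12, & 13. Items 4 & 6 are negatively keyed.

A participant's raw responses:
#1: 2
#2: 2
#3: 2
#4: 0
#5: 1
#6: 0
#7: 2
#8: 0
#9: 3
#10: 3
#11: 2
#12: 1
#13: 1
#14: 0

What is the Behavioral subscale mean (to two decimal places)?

Behavioral items: 2, 3, 4, 9, 10, 11, 14.
Of these, item 4 is negatively keyed; reverse-coded value = 3 − response.
  item 2: 2
  item 3: 2
  item 4: 3 − 0 = 3
  item 9: 3
  item 10: 3
  item 11: 2
  item 14: 0
Sum = 2 + 2 + 3 + 3 + 3 + 2 + 0 = 15
Mean = 15 / 7 = 2.14

2.14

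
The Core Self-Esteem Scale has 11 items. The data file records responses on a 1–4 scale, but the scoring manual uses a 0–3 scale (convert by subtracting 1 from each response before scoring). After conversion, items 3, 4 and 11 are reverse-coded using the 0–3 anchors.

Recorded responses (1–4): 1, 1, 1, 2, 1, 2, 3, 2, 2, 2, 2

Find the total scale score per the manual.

Convert to 0–3: 0, 0, 0, 1, 0, 1, 2, 1, 1, 1, 1
Reverse-coded (on a 0–3 scale, reversed = 3 − raw):
  item 3: 3 − 0 = 3
  item 4: 3 − 1 = 2
  item 11: 3 − 1 = 2
Scored: 0, 0, 3, 2, 0, 1, 2, 1, 1, 1, 2
Total = 13

13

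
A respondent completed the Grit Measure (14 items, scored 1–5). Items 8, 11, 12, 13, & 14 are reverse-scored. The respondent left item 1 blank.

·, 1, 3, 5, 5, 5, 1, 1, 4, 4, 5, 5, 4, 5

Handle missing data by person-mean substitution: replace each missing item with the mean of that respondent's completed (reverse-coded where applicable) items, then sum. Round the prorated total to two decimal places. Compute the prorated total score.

40.92

Reverse-coded (reverse-coded value = 6 − response):
  item 8: 6 − 1 = 5
  item 11: 6 − 5 = 1
  item 12: 6 − 5 = 1
  item 13: 6 − 4 = 2
  item 14: 6 − 5 = 1
Completed scored items (13 of 14): 1, 3, 5, 5, 5, 1, 5, 4, 4, 1, 1, 2, 1; sum = 38.
Person mean = 38 / 13 ≈ 2.9231
Prorated total = (38 / 13) × 14 = 40.92 (to 2 dp)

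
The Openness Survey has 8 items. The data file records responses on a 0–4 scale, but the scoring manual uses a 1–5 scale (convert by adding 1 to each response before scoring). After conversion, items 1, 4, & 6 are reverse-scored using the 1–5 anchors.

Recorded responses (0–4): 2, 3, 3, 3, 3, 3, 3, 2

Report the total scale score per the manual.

26

Convert to 1–5: 3, 4, 4, 4, 4, 4, 4, 3
Reverse-coded (reversed = (1+5) − raw = 6 − raw):
  item 1: 6 − 3 = 3
  item 4: 6 − 4 = 2
  item 6: 6 − 4 = 2
Scored: 3, 4, 4, 2, 4, 2, 4, 3
Total = 26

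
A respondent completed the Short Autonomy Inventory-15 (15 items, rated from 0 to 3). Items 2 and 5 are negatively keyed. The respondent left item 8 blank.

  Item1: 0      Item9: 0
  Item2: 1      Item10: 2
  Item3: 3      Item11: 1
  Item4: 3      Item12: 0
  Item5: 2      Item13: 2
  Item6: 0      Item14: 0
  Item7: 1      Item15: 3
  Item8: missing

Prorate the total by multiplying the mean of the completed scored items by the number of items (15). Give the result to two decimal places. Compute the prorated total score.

19.29

Reverse-coded (reverse-coded value = 3 − response):
  item 2: 3 − 1 = 2
  item 5: 3 − 2 = 1
Completed scored items (14 of 15): 0, 2, 3, 3, 1, 0, 1, 0, 2, 1, 0, 2, 0, 3; sum = 18.
Person mean = 18 / 14 ≈ 1.2857
Prorated total = (18 / 14) × 15 = 19.29 (to 2 dp)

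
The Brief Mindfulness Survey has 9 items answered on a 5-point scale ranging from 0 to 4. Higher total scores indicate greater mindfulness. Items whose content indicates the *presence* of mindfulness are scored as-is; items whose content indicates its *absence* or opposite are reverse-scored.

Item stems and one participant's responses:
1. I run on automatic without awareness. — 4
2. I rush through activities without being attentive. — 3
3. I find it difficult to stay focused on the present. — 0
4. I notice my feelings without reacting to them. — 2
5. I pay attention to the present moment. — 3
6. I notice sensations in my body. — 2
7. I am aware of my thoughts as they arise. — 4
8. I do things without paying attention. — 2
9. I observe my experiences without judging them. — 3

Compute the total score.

Items 1, 2, 3, 8 describe the absence/opposite of mindfulness → reverse-score.
reverse-coded value = 4 − response.
  item 1: 4 − 4 = 0
  item 2: 4 − 3 = 1
  item 3: 4 − 0 = 4
  item 4: 2
  item 5: 3
  item 6: 2
  item 7: 4
  item 8: 4 − 2 = 2
  item 9: 3
Total = 0 + 1 + 4 + 2 + 3 + 2 + 4 + 2 + 3 = 21

21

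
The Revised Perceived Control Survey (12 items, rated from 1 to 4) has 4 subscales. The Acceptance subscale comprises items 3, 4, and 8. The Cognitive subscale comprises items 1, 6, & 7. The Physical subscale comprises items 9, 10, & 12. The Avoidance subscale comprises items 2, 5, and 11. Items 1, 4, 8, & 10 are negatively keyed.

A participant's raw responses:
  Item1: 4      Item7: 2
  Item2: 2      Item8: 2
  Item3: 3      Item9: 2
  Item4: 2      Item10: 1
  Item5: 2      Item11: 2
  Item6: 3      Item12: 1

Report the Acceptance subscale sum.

Acceptance items: 3, 4, 8.
Of these, items 4 & 8 are negatively keyed; on a 1–4 scale, reversed = 5 − raw.
  item 3: 3
  item 4: 5 − 2 = 3
  item 8: 5 − 2 = 3
Sum = 3 + 3 + 3 = 9

9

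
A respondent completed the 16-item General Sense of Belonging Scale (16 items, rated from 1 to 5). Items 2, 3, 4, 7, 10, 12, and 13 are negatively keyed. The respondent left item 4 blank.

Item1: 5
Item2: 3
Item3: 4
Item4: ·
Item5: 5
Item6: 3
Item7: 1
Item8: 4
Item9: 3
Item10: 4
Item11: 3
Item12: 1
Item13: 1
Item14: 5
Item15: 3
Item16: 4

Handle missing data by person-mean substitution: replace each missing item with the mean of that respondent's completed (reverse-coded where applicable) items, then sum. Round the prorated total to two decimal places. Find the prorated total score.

60.80

Reverse-coded (reverse-coded value = 6 − response):
  item 2: 6 − 3 = 3
  item 3: 6 − 4 = 2
  item 7: 6 − 1 = 5
  item 10: 6 − 4 = 2
  item 12: 6 − 1 = 5
  item 13: 6 − 1 = 5
Completed scored items (15 of 16): 5, 3, 2, 5, 3, 5, 4, 3, 2, 3, 5, 5, 5, 3, 4; sum = 57.
Person mean = 57 / 15 ≈ 3.8000
Prorated total = (57 / 15) × 16 = 60.80 (to 2 dp)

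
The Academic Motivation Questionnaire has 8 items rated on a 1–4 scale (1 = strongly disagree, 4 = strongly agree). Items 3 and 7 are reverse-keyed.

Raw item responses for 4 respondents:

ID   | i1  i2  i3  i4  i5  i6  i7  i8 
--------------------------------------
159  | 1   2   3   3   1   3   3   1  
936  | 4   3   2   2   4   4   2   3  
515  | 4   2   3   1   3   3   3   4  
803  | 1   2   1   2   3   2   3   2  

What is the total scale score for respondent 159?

Respondent 159 raw: 1, 2, 3, 3, 1, 3, 3, 1.
Reverse-coded (on a 1–4 scale, reversed = 5 − raw):
  item 1: 1
  item 2: 2
  item 3: 5 − 3 = 2
  item 4: 3
  item 5: 1
  item 6: 3
  item 7: 5 − 3 = 2
  item 8: 1
Sum = 1 + 2 + 2 + 3 + 1 + 3 + 2 + 1 = 15

15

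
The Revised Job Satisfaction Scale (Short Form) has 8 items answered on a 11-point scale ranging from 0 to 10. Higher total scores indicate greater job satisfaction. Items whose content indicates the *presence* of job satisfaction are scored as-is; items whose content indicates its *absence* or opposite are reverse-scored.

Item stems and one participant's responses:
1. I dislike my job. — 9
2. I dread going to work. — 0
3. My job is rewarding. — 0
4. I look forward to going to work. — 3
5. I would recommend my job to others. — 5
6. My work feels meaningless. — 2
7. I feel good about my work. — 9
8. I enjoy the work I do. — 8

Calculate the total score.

Items 1, 2, 6 describe the absence/opposite of job satisfaction → reverse-score.
reverse-coded value = 10 − response.
  item 1: 10 − 9 = 1
  item 2: 10 − 0 = 10
  item 3: 0
  item 4: 3
  item 5: 5
  item 6: 10 − 2 = 8
  item 7: 9
  item 8: 8
Total = 1 + 10 + 0 + 3 + 5 + 8 + 9 + 8 = 44

44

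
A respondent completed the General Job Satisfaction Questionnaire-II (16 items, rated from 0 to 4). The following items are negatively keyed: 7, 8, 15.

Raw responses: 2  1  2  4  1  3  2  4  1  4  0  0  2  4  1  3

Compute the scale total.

Apply reverse scoring (on a 0–4 scale, reversed = 4 − raw):
  item 7: 4 − 2 = 2
  item 8: 4 − 4 = 0
  item 15: 4 − 1 = 3
After reverse-coding: 2, 1, 2, 4, 1, 3, 2, 0, 1, 4, 0, 0, 2, 4, 3, 3
Total = 2 + 1 + 2 + 4 + 1 + 3 + 2 + 0 + 1 + 4 + 0 + 0 + 2 + 4 + 3 + 3 = 32

32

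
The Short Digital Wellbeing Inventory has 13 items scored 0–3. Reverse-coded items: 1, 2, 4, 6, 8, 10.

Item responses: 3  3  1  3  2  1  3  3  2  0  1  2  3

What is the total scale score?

Raw sum = 27. Reverse-coded items: 1, 2, 4, 6, 8, 10; their raw sum = 13.
Each reversal replaces raw with 3 − raw, changing the total by 3 − 2·raw per item.
Total = 27 + 6·3 − 2·13 = 27 + 18 − 26 = 19

19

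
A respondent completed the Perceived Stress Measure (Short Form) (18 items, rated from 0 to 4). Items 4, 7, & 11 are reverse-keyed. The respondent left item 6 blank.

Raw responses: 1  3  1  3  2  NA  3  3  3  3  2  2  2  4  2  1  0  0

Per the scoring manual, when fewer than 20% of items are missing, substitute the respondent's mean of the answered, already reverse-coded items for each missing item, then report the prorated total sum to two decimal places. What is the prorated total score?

Reverse-coded (on a 0–4 scale, reversed = 4 − raw):
  item 4: 4 − 3 = 1
  item 7: 4 − 3 = 1
  item 11: 4 − 2 = 2
Completed scored items (17 of 18): 1, 3, 1, 1, 2, 1, 3, 3, 3, 2, 2, 2, 4, 2, 1, 0, 0; sum = 31.
Person mean = 31 / 17 ≈ 1.8235
Prorated total = (31 / 17) × 18 = 32.82 (to 2 dp)

32.82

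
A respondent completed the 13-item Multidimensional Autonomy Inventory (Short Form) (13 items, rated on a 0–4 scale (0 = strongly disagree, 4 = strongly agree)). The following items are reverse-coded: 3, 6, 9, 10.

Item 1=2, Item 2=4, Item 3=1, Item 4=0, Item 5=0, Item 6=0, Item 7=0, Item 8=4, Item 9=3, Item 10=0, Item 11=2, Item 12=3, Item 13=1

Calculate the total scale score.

Raw sum = 20. Reverse-coded items: 3, 6, 9, 10; their raw sum = 4.
Each reversal replaces raw with 4 − raw, changing the total by 4 − 2·raw per item.
Total = 20 + 4·4 − 2·4 = 20 + 16 − 8 = 28

28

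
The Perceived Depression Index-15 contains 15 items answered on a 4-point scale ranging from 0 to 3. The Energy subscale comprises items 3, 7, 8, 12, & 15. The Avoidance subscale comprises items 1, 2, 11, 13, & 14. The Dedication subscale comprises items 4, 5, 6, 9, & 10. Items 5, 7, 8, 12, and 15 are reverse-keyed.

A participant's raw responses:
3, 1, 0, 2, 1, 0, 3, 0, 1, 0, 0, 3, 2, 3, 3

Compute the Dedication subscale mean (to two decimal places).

1.00

Dedication items: 4, 5, 6, 9, 10.
Of these, item 5 is reverse-keyed; reverse-coded value = 3 − response.
  item 4: 2
  item 5: 3 − 1 = 2
  item 6: 0
  item 9: 1
  item 10: 0
Sum = 2 + 2 + 0 + 1 + 0 = 5
Mean = 5 / 5 = 1.00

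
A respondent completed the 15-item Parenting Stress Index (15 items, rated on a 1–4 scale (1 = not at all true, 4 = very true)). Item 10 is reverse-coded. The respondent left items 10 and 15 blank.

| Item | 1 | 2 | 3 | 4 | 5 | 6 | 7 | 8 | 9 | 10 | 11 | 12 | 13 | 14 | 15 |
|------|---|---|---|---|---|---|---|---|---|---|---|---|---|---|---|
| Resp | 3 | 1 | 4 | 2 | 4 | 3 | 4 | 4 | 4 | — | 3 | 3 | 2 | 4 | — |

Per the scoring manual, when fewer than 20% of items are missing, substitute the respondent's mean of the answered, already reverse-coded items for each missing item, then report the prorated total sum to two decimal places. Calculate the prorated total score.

Reverse-coded (reverse-coded value = 5 − response):
Completed scored items (13 of 15): 3, 1, 4, 2, 4, 3, 4, 4, 4, 3, 3, 2, 4; sum = 41.
Person mean = 41 / 13 ≈ 3.1538
Prorated total = (41 / 13) × 15 = 47.31 (to 2 dp)

47.31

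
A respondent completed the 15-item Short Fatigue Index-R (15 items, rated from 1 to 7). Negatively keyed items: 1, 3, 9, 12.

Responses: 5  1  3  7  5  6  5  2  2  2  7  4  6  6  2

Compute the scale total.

Reversing items 1, 3, 9, & 12 with 8 − raw:
Total = (8−5) + 1 + (8−3) + 7 + 5 + 6 + 5 + 2 + (8−2) + 2 + 7 + (8−4) + 6 + 6 + 2
      = 3 + 1 + 5 + 7 + 5 + 6 + 5 + 2 + 6 + 2 + 7 + 4 + 6 + 6 + 2 = 67

67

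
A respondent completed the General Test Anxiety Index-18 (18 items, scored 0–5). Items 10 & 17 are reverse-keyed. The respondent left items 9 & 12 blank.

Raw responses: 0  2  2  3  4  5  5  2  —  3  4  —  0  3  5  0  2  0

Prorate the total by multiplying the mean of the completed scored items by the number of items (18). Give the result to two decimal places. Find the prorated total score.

Reverse-coded (on a 0–5 scale, reversed = 5 − raw):
  item 10: 5 − 3 = 2
  item 17: 5 − 2 = 3
Completed scored items (16 of 18): 0, 2, 2, 3, 4, 5, 5, 2, 2, 4, 0, 3, 5, 0, 3, 0; sum = 40.
Person mean = 40 / 16 ≈ 2.5000
Prorated total = (40 / 16) × 18 = 45.00 (to 2 dp)

45.00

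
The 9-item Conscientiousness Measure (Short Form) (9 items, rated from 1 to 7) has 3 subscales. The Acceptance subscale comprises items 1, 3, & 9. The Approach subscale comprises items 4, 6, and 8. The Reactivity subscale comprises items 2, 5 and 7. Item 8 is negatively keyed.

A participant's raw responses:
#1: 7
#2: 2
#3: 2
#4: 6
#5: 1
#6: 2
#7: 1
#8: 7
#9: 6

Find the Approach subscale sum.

Approach items: 4, 6, 8.
Of these, item 8 is negatively keyed; on a 1–7 scale, reversed = 8 − raw.
  item 4: 6
  item 6: 2
  item 8: 8 − 7 = 1
Sum = 6 + 2 + 1 = 9

9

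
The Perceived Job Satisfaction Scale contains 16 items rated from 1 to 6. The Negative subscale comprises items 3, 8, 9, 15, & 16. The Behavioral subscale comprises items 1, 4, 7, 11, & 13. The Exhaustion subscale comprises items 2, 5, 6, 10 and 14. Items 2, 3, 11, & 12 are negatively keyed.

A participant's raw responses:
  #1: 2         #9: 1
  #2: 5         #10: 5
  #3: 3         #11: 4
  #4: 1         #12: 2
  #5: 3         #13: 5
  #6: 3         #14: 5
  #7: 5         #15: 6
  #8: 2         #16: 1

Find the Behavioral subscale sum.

16

Behavioral items: 1, 4, 7, 11, 13.
Of these, item 11 is negatively keyed; reversed = (1+6) − raw = 7 − raw.
  item 1: 2
  item 4: 1
  item 7: 5
  item 11: 7 − 4 = 3
  item 13: 5
Sum = 2 + 1 + 5 + 3 + 5 = 16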